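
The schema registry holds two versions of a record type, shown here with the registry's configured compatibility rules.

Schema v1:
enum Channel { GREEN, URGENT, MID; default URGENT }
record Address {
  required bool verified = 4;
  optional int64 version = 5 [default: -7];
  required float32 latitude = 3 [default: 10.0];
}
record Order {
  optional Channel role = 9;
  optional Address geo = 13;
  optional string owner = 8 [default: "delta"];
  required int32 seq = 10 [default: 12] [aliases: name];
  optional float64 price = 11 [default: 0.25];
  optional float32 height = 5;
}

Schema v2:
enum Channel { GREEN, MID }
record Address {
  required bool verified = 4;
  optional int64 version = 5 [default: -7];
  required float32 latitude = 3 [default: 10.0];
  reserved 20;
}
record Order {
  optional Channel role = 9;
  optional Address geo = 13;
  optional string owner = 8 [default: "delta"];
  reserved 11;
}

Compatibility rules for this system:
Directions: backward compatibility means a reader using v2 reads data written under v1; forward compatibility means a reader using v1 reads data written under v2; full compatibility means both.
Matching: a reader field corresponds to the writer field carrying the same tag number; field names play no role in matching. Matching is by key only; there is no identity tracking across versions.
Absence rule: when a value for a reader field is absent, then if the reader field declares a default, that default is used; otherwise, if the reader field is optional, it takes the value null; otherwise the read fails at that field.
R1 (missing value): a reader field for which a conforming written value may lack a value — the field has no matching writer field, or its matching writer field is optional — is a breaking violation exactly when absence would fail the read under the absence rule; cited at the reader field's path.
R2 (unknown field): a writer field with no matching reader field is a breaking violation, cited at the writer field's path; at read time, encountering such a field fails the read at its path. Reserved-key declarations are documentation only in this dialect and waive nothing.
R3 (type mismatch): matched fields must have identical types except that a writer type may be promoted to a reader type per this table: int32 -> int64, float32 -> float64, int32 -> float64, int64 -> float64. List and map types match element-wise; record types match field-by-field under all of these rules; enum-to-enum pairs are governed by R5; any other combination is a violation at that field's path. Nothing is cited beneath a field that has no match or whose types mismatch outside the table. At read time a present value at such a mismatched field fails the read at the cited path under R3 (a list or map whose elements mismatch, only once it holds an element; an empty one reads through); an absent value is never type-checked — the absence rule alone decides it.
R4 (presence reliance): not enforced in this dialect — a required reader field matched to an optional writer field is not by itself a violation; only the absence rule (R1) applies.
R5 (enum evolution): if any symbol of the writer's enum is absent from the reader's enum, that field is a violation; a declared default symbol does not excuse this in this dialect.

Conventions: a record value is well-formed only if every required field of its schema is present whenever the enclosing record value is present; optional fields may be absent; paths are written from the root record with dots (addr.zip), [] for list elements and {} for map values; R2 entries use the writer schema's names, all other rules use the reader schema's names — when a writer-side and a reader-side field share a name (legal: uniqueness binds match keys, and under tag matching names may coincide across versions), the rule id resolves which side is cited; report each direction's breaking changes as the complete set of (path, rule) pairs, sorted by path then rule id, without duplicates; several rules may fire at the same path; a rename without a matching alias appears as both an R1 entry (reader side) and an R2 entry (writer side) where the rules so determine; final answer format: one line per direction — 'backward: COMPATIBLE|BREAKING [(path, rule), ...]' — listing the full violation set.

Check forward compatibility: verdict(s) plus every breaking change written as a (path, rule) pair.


forward: COMPATIBLE []

arrows below run writer -> reader for Order
forward pass over Order, reader schema v1, writer schema v2:
  writer optional, Channel -> Channel: reader role maps from writer role
  writer optional, Address -> Address: reader geo maps from writer geo
  writer optional, string -> string: reader owner maps from writer owner
  seq: no writer-side match
  price: no writer-side match
  height: no writer-side match
  writer required, bool -> bool: reader geo.verified maps from writer geo.verified
  writer optional, int64 -> int64: reader geo.version maps from writer geo.version
  writer required, float32 -> float32: reader geo.latitude maps from writer geo.latitude
  nothing fires on Order: forward is COMPATIBLE
the other Order changes do not affect what is asked:
  removed field price from record Order -> matters only for Order's backward compatibility — outside the asked direction
  enum Channel (field role in record Order): symbol URGENT removed (it was the default; the default is cleared) -> matters only for Order's backward compatibility — outside the asked direction
  removed field seq from record Order -> matters only for Order's backward compatibility — outside the asked direction
  removed field height from record Order -> matters only for Order's backward compatibility — outside the asked direction


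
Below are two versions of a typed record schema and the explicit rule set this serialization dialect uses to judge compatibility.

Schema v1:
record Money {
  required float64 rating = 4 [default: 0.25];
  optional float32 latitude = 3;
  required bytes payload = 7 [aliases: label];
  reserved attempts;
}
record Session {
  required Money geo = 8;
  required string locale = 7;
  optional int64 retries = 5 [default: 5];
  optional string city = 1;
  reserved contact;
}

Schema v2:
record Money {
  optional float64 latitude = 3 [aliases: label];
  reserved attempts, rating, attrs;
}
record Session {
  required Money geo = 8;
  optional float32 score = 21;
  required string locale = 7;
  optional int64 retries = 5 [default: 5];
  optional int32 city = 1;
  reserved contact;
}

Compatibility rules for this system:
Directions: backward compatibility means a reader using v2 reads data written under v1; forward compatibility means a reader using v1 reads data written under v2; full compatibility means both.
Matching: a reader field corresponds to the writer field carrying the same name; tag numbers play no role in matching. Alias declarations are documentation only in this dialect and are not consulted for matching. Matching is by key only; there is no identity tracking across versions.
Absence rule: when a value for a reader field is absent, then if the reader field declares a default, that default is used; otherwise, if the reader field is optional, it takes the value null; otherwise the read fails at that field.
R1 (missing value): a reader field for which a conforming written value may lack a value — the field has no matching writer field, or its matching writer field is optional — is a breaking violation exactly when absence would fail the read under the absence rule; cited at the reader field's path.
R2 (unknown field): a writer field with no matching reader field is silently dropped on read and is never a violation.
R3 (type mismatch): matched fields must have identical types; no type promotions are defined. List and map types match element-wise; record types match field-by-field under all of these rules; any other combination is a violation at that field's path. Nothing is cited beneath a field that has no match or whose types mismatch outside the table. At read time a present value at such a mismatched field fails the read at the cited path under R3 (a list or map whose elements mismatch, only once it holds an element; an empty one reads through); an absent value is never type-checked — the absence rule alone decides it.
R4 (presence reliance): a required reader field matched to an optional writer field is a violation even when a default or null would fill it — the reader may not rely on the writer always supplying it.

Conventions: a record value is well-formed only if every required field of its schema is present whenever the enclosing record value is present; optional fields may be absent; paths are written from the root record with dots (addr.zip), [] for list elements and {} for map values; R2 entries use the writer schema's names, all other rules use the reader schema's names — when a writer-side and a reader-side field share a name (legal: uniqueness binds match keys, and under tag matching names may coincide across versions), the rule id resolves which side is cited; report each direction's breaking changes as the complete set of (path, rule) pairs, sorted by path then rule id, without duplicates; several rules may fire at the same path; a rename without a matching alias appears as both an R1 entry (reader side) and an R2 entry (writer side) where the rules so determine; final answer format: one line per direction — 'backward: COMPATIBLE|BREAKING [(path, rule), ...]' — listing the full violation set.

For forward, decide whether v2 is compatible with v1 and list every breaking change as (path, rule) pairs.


forward: BREAKING [(city, R3), (geo.latitude, R3), (geo.payload, R1)]

each type pair in Session: writer, then reader
forward for Session (reader v1, writer v2):
  writer required, Money -> Money: reader geo maps from writer geo
  writer required, string -> string: reader locale maps from writer locale
  writer optional, int64 -> int64: reader retries maps from writer retries
  writer optional, int32 -> string: reader city maps from writer city
  writer score: unknown to reader
  no writer field matches reader geo.rating
  writer optional, float64 -> float32: reader geo.latitude maps from writer geo.latitude
  no writer field matches reader geo.payload
  rule R3 violated at city
  rule R3 violated at geo.latitude
  rule R1 violated at geo.payload
  => forward verdict for Session: BREAKING, 3 violation(s)
remaining Session differences; none change what is asked:
  removed field rating from record Money (its key "rating" joins the reserved list) -> no rule fires on it in Session's dialect; the asked verdict holds
  added field score to record Session: optional float32, tag 21 (in v2 it sits immediately before locale) -> no rule fires on it in Session's dialect; the asked verdict holds


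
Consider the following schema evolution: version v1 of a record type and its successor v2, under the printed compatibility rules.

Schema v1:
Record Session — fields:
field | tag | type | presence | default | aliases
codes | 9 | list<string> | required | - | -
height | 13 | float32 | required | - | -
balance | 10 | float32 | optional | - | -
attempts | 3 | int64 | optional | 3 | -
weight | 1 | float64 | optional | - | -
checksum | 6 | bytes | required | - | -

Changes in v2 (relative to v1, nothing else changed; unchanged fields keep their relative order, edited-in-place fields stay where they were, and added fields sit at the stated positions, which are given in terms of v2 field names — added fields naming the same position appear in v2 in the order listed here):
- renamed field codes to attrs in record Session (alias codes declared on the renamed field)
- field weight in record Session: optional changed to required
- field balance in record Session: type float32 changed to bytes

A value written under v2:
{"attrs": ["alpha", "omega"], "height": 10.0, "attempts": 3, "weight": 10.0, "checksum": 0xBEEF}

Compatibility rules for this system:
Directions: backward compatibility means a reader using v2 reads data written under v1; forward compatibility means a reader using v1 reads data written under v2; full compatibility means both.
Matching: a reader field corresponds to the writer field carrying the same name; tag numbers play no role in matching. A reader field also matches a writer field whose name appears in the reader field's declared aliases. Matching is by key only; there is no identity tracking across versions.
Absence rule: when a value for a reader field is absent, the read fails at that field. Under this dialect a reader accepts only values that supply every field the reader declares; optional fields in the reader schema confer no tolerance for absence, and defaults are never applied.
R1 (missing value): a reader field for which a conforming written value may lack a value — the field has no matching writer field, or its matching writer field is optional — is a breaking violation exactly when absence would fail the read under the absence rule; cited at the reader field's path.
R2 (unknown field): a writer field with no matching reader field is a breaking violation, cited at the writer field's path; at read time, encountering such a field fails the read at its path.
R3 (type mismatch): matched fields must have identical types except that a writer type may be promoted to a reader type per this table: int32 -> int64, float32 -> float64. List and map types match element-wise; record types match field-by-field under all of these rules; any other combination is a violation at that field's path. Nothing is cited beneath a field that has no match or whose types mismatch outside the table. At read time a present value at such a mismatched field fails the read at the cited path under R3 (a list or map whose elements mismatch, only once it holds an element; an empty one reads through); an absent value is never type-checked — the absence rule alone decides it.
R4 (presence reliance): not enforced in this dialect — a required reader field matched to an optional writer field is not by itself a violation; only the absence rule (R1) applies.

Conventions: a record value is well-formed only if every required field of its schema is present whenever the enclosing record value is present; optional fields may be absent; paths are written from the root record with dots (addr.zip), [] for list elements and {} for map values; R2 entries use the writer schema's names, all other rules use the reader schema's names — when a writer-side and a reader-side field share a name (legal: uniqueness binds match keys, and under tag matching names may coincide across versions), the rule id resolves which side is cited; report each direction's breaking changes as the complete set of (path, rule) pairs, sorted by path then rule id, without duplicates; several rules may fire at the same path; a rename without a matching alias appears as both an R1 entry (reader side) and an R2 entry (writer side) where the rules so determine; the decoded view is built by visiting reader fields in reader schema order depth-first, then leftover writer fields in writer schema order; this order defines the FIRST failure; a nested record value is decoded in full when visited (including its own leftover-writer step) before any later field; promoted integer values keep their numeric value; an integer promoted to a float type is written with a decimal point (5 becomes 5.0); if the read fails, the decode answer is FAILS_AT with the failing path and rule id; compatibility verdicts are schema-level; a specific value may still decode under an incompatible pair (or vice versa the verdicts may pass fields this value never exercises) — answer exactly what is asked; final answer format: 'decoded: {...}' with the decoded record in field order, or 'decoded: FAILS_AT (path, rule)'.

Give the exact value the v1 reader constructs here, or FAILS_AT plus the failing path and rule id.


decoded: FAILS_AT (codes, R1)

each type pair in Session: writer, then reader
decode (reader v1):
  read fails at codes under R1 (no fill)
  => FAILS_AT (codes, R1)
the other Session changes do not affect what is asked:
  field weight in record Session: optional changed to required -> affects the rule determinations only; this particular Session value decodes identically
  field balance in record Session: type float32 changed to bytes -> affects the rule determinations only; this particular Session value decodes identically


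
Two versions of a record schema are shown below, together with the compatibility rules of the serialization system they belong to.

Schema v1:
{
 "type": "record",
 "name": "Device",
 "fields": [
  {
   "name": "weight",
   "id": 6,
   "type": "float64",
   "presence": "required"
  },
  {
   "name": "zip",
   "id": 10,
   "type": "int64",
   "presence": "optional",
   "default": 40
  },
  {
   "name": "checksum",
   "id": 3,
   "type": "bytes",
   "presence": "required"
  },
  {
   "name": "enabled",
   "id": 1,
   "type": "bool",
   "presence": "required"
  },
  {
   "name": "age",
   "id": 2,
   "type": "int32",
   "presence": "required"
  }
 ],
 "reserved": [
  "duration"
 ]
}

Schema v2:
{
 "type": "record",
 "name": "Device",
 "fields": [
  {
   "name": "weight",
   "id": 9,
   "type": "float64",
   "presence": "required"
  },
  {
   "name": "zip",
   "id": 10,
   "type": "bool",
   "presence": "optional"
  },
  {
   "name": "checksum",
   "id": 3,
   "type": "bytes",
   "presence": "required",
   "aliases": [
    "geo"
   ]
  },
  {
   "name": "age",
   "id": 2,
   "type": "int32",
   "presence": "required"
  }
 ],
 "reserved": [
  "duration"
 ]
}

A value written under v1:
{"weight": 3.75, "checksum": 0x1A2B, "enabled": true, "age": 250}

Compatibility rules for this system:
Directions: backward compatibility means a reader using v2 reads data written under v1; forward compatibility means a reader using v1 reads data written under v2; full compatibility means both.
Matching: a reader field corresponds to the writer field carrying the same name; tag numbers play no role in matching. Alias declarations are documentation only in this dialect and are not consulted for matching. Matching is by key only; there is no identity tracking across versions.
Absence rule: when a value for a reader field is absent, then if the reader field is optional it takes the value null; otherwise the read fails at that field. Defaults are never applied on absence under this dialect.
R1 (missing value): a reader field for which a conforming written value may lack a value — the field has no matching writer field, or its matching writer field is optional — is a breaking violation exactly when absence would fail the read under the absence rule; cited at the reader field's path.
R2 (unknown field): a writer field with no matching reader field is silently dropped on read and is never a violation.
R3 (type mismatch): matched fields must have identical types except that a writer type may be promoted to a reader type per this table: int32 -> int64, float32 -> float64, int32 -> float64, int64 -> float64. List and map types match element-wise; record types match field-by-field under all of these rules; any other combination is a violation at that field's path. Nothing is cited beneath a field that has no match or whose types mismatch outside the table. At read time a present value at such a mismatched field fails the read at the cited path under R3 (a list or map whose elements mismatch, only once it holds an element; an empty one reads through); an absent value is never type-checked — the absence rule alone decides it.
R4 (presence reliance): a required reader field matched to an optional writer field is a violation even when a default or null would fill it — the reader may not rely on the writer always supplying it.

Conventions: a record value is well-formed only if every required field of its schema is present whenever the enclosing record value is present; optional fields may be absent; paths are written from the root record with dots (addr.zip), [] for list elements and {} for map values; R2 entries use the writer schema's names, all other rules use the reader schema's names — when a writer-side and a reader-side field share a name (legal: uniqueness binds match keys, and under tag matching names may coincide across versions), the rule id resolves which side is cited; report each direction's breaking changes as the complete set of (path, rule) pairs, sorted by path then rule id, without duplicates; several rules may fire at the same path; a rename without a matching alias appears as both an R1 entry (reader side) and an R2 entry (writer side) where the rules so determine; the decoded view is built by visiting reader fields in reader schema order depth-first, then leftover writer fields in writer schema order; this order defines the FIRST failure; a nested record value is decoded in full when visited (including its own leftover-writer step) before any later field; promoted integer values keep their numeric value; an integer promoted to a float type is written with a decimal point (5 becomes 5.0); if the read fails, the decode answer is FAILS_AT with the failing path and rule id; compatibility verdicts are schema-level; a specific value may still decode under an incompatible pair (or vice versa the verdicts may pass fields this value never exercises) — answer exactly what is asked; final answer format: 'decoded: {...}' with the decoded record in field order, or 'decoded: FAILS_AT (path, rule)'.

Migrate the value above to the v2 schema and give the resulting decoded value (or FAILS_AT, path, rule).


decoded: {"weight": 3.75, "zip": null, "checksum": 0x1A2B, "age": 250}

arrows below run writer -> reader for Device
decode walk for Device under reader schema v2:
  weight := 3.75
  zip := null (not supplied -> null)
  checksum := 0x1A2B
  age := 250
  writer enabled: unmatched, discarded
  => decoded: {"weight": 3.75, "zip": null, "checksum": 0x1A2B, "age": 250}
ruling out the remaining Device differences:
  field zip in record Device: type int64 changed to bool (its default is dropped) -> changes Device's schema-level verdicts only — the decode of this value is the same
  field weight in record Device: tag 6 changed to 9 -> no rule fires on it and the decoded Device view is identical with or without it


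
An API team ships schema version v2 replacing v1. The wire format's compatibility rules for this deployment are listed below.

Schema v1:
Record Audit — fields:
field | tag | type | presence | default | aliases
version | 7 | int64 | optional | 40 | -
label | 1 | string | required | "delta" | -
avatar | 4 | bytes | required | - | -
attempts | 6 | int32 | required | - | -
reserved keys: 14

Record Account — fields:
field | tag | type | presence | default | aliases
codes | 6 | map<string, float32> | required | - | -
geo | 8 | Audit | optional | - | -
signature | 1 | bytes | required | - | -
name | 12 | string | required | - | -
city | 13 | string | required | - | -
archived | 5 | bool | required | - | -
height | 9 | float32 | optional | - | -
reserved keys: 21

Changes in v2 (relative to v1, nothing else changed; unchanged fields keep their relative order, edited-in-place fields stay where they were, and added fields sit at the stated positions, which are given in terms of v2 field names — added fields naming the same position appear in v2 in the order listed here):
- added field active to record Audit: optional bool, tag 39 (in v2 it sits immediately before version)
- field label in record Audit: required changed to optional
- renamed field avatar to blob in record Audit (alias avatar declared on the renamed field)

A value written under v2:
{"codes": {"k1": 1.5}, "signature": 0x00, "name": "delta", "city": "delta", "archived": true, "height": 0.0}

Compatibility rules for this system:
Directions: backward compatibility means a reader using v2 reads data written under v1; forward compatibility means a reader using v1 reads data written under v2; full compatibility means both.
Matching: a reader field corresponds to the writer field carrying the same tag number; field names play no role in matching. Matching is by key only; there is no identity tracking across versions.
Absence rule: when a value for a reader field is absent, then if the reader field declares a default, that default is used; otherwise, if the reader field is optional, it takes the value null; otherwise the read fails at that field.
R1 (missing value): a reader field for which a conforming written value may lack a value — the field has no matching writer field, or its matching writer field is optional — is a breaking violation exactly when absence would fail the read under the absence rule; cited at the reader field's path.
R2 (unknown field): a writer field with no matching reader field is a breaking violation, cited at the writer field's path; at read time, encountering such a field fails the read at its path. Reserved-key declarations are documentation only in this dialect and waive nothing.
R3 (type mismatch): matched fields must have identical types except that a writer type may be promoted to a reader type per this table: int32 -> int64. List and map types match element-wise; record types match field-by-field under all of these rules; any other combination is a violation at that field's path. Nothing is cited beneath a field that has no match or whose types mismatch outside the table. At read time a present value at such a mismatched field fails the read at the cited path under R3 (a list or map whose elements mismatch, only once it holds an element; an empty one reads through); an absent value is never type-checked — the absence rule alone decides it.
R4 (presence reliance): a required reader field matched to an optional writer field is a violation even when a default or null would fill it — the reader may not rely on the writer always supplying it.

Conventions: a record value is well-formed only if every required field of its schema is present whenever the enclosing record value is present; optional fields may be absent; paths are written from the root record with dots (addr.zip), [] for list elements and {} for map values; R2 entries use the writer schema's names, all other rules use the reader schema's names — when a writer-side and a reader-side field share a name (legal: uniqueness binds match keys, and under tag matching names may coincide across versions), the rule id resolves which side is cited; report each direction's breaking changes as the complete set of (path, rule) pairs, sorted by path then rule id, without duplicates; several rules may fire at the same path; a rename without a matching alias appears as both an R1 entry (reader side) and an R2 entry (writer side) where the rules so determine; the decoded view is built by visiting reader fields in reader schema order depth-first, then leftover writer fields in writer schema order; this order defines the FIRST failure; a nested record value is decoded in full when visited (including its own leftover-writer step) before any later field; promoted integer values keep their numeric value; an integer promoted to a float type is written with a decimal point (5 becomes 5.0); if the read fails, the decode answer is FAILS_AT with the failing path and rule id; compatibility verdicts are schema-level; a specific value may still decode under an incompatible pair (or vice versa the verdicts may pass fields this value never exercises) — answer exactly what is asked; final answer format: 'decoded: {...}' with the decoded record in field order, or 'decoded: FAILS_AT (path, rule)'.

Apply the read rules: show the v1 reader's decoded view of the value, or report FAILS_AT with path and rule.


in Account below, arrows point writer -> reader
decode (reader v1):
  codes := {"k1": 1.5}
  geo := null (absent, optional -> null)
  signature := 0x00
  name := "delta"
  city := "delta"
  archived := true
  height := 0.0
  => decoded: {"codes": {"k1": 1.5}, "geo": null, "signature": 0x00, "name": "delta", "city": "delta", "archived": true, "height": 0.0}
ruling out the remaining Account differences:
  added field active to record Audit: optional bool, tag 39 (in v2 it sits immediately before version) -> affects the rule determinations only; this particular Account value decodes identically
  field label in record Audit: required changed to optional -> affects the rule determinations only; this particular Account value decodes identically
  renamed field avatar to blob in record Audit (alias avatar declared on the renamed field) -> no rule fires on it and the decoded Account view is identical with or without it

decoded: {"codes": {"k1": 1.5}, "geo": null, "signature": 0x00, "name": "delta", "city": "delta", "archived": true, "height": 0.0}


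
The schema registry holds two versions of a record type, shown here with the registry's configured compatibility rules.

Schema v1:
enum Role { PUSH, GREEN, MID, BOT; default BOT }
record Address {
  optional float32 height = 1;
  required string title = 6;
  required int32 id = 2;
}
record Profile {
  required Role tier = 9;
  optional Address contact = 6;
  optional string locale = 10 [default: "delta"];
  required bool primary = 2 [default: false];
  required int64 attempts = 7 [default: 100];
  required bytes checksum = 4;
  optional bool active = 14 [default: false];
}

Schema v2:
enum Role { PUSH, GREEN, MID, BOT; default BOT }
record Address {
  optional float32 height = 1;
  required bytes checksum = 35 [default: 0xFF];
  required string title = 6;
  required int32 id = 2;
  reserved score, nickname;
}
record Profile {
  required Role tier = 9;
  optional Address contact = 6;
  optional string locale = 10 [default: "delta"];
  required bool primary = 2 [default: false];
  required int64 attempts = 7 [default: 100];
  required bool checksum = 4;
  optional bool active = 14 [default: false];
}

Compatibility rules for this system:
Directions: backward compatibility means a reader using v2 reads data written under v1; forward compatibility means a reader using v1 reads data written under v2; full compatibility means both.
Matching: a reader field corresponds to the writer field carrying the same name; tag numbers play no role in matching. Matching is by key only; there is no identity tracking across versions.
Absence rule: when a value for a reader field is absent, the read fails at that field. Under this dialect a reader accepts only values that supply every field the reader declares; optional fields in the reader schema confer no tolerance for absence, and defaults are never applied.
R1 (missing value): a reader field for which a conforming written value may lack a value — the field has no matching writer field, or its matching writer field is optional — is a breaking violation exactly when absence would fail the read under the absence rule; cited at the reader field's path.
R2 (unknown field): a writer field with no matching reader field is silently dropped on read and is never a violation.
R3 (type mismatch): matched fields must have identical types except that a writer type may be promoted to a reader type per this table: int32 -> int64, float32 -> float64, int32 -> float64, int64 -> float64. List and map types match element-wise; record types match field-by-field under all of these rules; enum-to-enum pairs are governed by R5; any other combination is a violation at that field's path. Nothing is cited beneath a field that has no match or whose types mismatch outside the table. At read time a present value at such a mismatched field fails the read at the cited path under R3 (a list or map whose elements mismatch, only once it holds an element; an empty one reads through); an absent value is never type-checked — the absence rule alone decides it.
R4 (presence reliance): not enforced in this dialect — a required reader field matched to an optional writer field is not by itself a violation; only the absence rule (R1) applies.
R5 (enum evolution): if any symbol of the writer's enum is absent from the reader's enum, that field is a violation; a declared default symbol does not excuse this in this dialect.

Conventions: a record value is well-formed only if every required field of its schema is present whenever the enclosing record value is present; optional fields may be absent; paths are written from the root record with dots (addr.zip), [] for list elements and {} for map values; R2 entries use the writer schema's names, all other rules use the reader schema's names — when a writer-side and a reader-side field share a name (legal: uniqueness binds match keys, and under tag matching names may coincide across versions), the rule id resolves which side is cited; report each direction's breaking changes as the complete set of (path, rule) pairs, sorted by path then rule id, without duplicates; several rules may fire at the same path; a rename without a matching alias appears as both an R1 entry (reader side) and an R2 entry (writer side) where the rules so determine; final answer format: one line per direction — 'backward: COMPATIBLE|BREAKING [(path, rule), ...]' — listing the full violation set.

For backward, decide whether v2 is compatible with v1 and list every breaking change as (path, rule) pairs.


backward: BREAKING [(active, R1), (checksum, R3), (contact, R1), (contact.checksum, R1), (contact.height, R1), (locale, R1)]

arrows below run writer -> reader for Profile
backward for Profile (reader v2, writer v1):
  tier: Role -> Role, writer required; from tier
  contact: Address -> Address, writer optional; from contact
  locale: string -> string, writer optional; from locale
  primary: bool -> bool, writer required; from primary
  attempts: int64 -> int64, writer required; from attempts
  checksum: bytes -> bool, writer required; from checksum
  active: bool -> bool, writer optional; from active
  contact.height: float32 -> float32, writer optional; from contact.height
  no writer field matches reader contact.checksum
  contact.title: string -> string, writer required; from contact.title
  contact.id: int32 -> int32, writer required; from contact.id
  rule R1 violated at active
  rule R3 violated at checksum
  rule R1 violated at contact
  rule R1 violated at contact.checksum
  rule R1 violated at contact.height
  rule R1 violated at locale
  => backward verdict for Profile: BREAKING, 6 violation(s)


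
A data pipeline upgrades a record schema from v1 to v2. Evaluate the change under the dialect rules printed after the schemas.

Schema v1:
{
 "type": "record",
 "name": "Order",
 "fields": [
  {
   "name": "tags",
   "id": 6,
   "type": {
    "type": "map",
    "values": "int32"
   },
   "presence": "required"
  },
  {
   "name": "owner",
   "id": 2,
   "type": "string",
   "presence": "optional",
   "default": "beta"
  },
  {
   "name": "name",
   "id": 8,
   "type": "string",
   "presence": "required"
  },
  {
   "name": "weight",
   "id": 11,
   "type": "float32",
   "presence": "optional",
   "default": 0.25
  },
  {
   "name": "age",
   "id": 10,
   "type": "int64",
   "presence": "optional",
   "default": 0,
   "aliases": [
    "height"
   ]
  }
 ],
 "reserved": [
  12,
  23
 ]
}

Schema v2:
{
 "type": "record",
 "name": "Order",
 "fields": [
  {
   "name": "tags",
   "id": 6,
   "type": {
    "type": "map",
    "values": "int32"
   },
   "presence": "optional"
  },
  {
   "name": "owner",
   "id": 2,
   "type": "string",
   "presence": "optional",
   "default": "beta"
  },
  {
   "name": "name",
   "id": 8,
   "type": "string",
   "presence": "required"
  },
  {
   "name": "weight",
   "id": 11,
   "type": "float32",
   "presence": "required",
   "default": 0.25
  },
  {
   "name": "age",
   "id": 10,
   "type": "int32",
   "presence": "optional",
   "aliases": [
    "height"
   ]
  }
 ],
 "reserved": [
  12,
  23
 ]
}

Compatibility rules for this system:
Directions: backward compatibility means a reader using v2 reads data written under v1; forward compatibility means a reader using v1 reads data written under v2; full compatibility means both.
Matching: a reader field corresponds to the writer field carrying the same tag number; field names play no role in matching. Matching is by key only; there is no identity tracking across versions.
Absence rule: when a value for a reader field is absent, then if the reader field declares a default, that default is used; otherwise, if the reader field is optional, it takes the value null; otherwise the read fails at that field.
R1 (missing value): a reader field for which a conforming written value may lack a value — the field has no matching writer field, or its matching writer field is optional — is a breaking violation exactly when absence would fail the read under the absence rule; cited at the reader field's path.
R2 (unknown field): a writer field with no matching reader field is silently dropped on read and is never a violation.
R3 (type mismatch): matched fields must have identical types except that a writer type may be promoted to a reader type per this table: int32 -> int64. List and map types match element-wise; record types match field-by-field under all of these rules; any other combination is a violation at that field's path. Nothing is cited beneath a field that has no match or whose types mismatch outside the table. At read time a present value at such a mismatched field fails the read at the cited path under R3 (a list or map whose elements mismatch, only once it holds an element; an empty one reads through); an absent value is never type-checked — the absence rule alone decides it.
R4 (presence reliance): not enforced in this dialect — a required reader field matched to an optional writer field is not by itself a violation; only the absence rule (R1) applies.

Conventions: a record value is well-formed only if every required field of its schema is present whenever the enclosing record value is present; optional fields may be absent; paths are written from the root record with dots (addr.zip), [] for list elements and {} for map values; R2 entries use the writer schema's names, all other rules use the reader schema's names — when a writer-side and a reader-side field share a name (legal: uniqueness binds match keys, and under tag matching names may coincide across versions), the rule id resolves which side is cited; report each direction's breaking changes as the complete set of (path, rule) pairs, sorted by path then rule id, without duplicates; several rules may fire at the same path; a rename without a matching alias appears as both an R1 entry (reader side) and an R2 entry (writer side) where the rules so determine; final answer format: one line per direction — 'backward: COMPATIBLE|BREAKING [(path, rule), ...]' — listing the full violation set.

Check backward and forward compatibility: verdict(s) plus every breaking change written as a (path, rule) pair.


each type pair in Order: writer, then reader
backward for Order (reader v2, writer v1):
  tags: map<string, int32> -> map<string, int32>, writer required; from tags
  owner: string -> string, writer optional; from owner
  name: string -> string, writer required; from name
  weight: float32 -> float32, writer optional; from weight
  age: int64 -> int32, writer optional; from age
  violation R3 at age
  => backward verdict for Order: BREAKING, 1 violation(s)
forward for Order (reader v1, writer v2):
  tags: map<string, int32> -> map<string, int32>, writer optional; from tags
  owner: string -> string, writer optional; from owner
  name: string -> string, writer required; from name
  weight: float32 -> float32, writer required; from weight
  age: int32 -> int64, writer optional; from age
  violation R1 at tags
  => forward verdict for Order: BREAKING, 1 violation(s)

backward: BREAKING [(age, R3)]; forward: BREAKING [(tags, R1)]


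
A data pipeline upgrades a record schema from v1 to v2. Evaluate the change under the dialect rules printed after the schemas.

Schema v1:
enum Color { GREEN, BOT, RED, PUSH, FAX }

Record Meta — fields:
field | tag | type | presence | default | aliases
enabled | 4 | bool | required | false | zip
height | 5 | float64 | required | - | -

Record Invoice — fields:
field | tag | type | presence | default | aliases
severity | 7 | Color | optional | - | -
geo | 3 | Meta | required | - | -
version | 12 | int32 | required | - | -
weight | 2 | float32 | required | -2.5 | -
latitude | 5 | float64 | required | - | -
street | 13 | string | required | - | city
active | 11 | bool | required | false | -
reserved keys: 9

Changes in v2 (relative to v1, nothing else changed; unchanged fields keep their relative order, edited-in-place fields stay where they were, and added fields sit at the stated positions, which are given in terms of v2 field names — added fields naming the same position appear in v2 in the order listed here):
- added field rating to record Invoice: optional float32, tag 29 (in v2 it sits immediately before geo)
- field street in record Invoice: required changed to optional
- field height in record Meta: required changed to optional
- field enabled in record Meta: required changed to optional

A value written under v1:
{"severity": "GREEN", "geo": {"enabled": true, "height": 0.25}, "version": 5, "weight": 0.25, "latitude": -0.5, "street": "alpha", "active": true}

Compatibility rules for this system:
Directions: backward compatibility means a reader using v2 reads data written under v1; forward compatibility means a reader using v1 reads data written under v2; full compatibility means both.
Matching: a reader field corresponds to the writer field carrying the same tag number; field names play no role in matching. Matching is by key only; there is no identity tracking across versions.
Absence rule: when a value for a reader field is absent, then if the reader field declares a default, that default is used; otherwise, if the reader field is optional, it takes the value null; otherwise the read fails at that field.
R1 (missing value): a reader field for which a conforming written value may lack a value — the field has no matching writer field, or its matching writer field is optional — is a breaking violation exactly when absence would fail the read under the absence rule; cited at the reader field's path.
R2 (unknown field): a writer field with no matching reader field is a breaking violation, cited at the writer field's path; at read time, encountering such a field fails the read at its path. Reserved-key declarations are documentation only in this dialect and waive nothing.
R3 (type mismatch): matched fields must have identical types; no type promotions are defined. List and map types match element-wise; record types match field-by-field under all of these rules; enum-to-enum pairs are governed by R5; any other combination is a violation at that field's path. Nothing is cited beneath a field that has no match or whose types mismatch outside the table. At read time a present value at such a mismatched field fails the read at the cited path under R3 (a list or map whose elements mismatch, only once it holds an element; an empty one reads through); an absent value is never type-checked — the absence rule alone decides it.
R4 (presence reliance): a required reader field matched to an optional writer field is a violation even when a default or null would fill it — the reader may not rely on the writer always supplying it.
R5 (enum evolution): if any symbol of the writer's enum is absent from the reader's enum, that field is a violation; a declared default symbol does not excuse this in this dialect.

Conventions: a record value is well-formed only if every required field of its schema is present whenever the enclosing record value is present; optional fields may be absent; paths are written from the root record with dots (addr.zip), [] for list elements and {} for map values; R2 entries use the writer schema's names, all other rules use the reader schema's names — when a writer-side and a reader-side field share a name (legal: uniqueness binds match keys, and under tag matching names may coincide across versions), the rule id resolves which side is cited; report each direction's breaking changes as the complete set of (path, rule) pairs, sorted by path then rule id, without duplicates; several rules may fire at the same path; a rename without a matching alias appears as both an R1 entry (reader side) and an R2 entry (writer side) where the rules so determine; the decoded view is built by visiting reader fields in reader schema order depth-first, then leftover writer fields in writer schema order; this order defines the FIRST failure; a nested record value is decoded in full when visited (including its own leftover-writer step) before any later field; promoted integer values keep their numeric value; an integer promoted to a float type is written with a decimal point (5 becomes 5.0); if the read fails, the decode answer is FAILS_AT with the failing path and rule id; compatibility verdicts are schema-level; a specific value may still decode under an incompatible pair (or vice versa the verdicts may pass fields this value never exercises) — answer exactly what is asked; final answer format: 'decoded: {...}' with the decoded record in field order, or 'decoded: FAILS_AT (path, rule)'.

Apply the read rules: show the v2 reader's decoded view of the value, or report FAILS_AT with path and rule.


in Invoice below, arrows point writer -> reader
migrating the Invoice value to v2:
  severity := "GREEN"
  rating := null (missing; optional => null)
  geo.enabled := true
  geo.height := 0.25
  version := 5
  weight := 0.25
  latitude := -0.5
  street := "alpha"
  active := true
  => decoded: {"severity": "GREEN", "rating": null, "geo": {"enabled": true, "height": 0.25}, "version": 5, "weight": 0.25, "latitude": -0.5, "street": "alpha", "active": true}
remaining Invoice differences; none change what is asked:
  field street in record Invoice: required changed to optional -> a verdict-level change on Invoice — the shown value reads the same
  field height in record Meta: required changed to optional -> a verdict-level change on Invoice — the shown value reads the same
  field enabled in record Meta: required changed to optional -> a verdict-level change on Invoice — the shown value reads the same

decoded: {"severity": "GREEN", "rating": null, "geo": {"enabled": true, "height": 0.25}, "version": 5, "weight": 0.25, "latitude": -0.5, "street": "alpha", "active": true}
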